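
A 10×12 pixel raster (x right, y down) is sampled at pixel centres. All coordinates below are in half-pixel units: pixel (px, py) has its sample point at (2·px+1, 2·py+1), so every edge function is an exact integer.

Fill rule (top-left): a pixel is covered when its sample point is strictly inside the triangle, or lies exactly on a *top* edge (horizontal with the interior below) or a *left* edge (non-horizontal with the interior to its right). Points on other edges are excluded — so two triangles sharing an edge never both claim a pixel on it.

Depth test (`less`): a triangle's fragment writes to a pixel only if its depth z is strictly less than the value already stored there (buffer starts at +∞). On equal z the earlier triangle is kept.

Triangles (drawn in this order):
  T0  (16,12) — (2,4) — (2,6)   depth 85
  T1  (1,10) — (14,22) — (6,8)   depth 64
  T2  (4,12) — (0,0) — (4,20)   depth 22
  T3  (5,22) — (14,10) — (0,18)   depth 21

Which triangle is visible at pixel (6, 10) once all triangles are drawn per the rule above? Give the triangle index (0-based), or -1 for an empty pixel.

T0:
  2·area = 28  (B↔C swapped to make it positive)
  edge (16, 12)→(2, 6): d=(-14,-6) top-left  bias=+0
  edge (2, 6)→(2, 4): d=(0,-2) top-left  bias=+0
  edge (2, 4)→(16, 12): d=(14,8) right/bottom  bias=-1
    (1,2)@(3, 5): e=[20,2,6] → X
    (2,2)@(5, 5): e=[32,6,-10] → .
    (1,3)@(3, 7): e=[-8,2,34] → .
    (2,3)@(5, 7): e=[4,6,18] → X
    (3,3)@(7, 7): e=[16,10,2] → X
    (4,3)@(9, 7): e=[28,14,-14] → .
    (2,4)@(5, 9): e=[-24,6,46] → .
    (3,4)@(7, 9): e=[-12,10,30] → .
    (4,4)@(9, 9): e=[0,14,14] → X  [on edge]
    (5,4)@(11, 9): e=[12,18,-2] → .
    (4,5)@(9, 11): e=[-28,14,42] → .
  covered (4 px):
    . . . . . . . . . .
    . . . . . . . . . .
    . X . . . . . . . .
    . . X X . . . . . .
    . . . . X . . . . .
    . . . . . . . . . .
    . . . . . . . . . .
    . . . . . . . . . .
    . . . . . . . . . .
    . . . . . . . . . .
    . . . . . . . . . .
    . . . . . . . . . .
T1:
  2·area = 86  (B↔C swapped to make it positive)
  edge (1, 10)→(6, 8): d=(5,-2) top-left  bias=+0
  edge (6, 8)→(14, 22): d=(8,14) right/bottom  bias=-1
  edge (14, 22)→(1, 10): d=(-13,-12) top-left  bias=+0
    (2,4)@(5, 9): e=[3,22,61] → X
    (3,4)@(7, 9): e=[7,-6,85] → .
    (1,5)@(3, 11): e=[9,66,11] → X
    (3,5)@(7, 11): e=[17,10,59] → X
    (4,5)@(9, 11): e=[21,-18,83] → .
    (1,6)@(3, 13): e=[19,82,-15] → .
    (2,6)@(5, 13): e=[23,54,9] → X
    (4,6)@(9, 13): e=[31,-2,57] → .
    (2,7)@(5, 15): e=[33,70,-17] → .
    (3,7)@(7, 15): e=[37,42,7] → X
    (4,7)@(9, 15): e=[41,14,31] → X
    (5,7)@(11, 15): e=[45,-14,55] → .
  covered (12 px):
    . . . . . . . . . .
    . . . . . . . . . .
    . . . . . . . . . .
    . . . . . . . . . .
    . . X . . . . . . .
    . X X X . . . . . .
    . . X X . . . . . .
    . . . X X . . . . .
    . . . . X X . . . .
    . . . . . X . . . .
    . . . . . . X . . .
    . . . . . . . . . .
T2:
  2·area = 32  (B↔C swapped to make it positive)
  edge (4, 12)→(4, 20): d=(0,8) right/bottom  bias=-1
  edge (4, 20)→(0, 0): d=(-4,-20) top-left  bias=+0
  edge (0, 0)→(4, 12): d=(4,12) right/bottom  bias=-1
    (0,1)@(1, 3): e=[24,8,0] → .  [on edge]
    (0,2)@(1, 5): e=[24,0,8] → X  [on edge]
    (1,2)@(3, 5): e=[8,40,-16] → .
    (0,3)@(1, 7): e=[24,-8,16] → .
    (1,4)@(3, 9): e=[8,24,0] → .  [on edge]
    (1,5)@(3, 11): e=[8,16,8] → X
    (2,5)@(5, 11): e=[-8,56,-16] → .
    (1,6)@(3, 13): e=[8,8,16] → X
    (2,6)@(5, 13): e=[-8,48,-8] → .
    (1,7)@(3, 15): e=[8,0,24] → X  [on edge]
    (2,7)@(5, 15): e=[-8,40,0] → .  [on edge]
    (1,8)@(3, 17): e=[8,-8,32] → .
    (3,10)@(7, 21): e=[-24,56,0] → .  [on edge]
  covered (4 px):
    . . . . . . . . . .
    . . . . . . . . . .
    X . . . . . . . . .
    . . . . . . . . . .
    . . . . . . . . . .
    . X . . . . . . . .
    . X . . . . . . . .
    . X . . . . . . . .
    . . . . . . . . . .
    . . . . . . . . . .
    . . . . . . . . . .
    . . . . . . . . . .
T3:
  2·area = 96  (B↔C swapped to make it positive)
  edge (5, 22)→(0, 18): d=(-5,-4) top-left  bias=+0
  edge (0, 18)→(14, 10): d=(14,-8) top-left  bias=+0
  edge (14, 10)→(5, 22): d=(-9,12) right/bottom  bias=-1
    (6,5)@(13, 11): e=[87,6,3] → X
    (7,5)@(15, 11): e=[95,22,-21] → .
    (4,6)@(9, 13): e=[61,2,33] → X
    (5,6)@(11, 13): e=[69,18,9] → X
    (6,6)@(13, 13): e=[77,34,-15] → .
    (3,7)@(7, 15): e=[43,14,39] → X
    (5,7)@(11, 15): e=[59,46,-9] → .
    (1,8)@(3, 17): e=[17,10,69] → X
    (2,8)@(5, 17): e=[25,26,45] → X
    (4,8)@(9, 17): e=[41,58,-3] → .
    (1,9)@(3, 19): e=[7,38,51] → X
    (4,9)@(9, 19): e=[31,86,-21] → .
  covered (12 px):
    . . . . . . . . . .
    . . . . . . . . . .
    . . . . . . . . . .
    . . . . . . . . . .
    . . . . . . . . . .
    . . . . . . X . . .
    . . . . X X . . . .
    . . . X X . . . . .
    . X X X . . . . . .
    . X X X . . . . . .
    . . X . . . . . . .
    . . . . . . . . . .

Z-buffer (winner per pixel, '.' = empty):
  . . . . . . . . . .
  . . . . . . . . . .
  2 0 . . . . . . . .
  . . 0 0 . . . . . .
  . . 1 . 0 . . . . .
  . 2 1 1 . . 3 . . .
  . 2 1 1 3 3 . . . .
  . 2 . 3 3 . . . . .
  . 3 3 3 1 1 . . . .
  . 3 3 3 . 1 . . . .
  . . 3 . . . 1 . . .
  . . . . . . . . . .

Final: 1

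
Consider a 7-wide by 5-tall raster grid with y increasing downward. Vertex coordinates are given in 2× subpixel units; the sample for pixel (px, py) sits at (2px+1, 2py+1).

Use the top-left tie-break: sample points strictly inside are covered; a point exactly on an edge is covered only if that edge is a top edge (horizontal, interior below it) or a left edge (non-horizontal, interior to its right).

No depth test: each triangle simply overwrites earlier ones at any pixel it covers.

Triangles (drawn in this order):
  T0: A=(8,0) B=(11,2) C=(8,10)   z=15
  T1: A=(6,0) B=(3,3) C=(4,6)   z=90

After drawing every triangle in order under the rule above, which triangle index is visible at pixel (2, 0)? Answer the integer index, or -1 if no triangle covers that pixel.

T0:
  2·area = 30
  edge (8, 0)→(11, 2): d=(3,2) right/bottom  bias=-1
  edge (11, 2)→(8, 10): d=(-3,8) right/bottom  bias=-1
  edge (8, 10)→(8, 0): d=(0,-10) top-left  bias=+0
    (4,0)@(9, 1): e=[1,19,10] → X
    (5,0)@(11, 1): e=[-3,3,30] → .
    (4,1)@(9, 3): e=[7,13,10] → X
    (5,1)@(11, 3): e=[3,-3,30] → .
    (4,2)@(9, 5): e=[13,7,10] → X
    (5,2)@(11, 5): e=[9,-9,30] → .
    (4,3)@(9, 7): e=[19,1,10] → X
    (5,3)@(11, 7): e=[15,-15,30] → .
    (4,4)@(9, 9): e=[25,-5,10] → .
  covered (4 px):
    . . . . X . .
    . . . . X . .
    . . . . X . .
    . . . . X . .
    . . . . . . .
T1:
  2·area = 12  (B↔C swapped to make it positive)
  edge (6, 0)→(4, 6): d=(-2,6) right/bottom  bias=-1
  edge (4, 6)→(3, 3): d=(-1,-3) top-left  bias=+0
  edge (3, 3)→(6, 0): d=(3,-3) top-left  bias=+0
    (2,0)@(5, 1): e=[4,8,0] → X  [on edge]
    (3,0)@(7, 1): e=[-8,14,6] → .
    (1,1)@(3, 3): e=[12,0,0] → X  [on edge]
    (2,1)@(5, 3): e=[0,6,6] → .  [on edge]
    (0,2)@(1, 5): e=[20,-8,0] → .  [on edge]
    (1,2)@(3, 5): e=[8,-2,6] → .
    (1,4)@(3, 9): e=[0,-6,18] → .  [on edge]
    (2,4)@(5, 9): e=[-12,0,24] → .  [on edge]
  covered (2 px):
    . . X . . . .
    . X . . . . .
    . . . . . . .
    . . . . . . .
    . . . . . . .

Z-buffer (winner per pixel, '.' = empty):
  . . 1 . 0 . .
  . 1 . . 0 . .
  . . . . 0 . .
  . . . . 0 . .
  . . . . . . .

Final: 1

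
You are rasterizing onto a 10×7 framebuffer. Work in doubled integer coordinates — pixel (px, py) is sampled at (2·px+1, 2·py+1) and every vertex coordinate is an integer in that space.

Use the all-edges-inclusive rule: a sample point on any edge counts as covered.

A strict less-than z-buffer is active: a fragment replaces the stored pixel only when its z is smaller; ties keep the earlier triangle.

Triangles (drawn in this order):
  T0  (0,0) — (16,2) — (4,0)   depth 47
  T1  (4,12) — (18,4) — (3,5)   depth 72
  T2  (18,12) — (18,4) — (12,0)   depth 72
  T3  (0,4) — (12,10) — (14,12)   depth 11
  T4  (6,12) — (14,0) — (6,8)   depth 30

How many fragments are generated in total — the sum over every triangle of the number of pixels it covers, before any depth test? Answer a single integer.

T0:
  2·area = 8  (B↔C swapped to make it positive)
  edge (0, 0)→(4, 0): d=(4,0) inclusive
  edge (4, 0)→(16, 2): d=(12,2) inclusive
  edge (16, 2)→(0, 0): d=(-16,-2) inclusive
    (4,0)@(9, 1): e=[4,2,2] → X
    (5,0)@(11, 1): e=[4,-2,6] → .
    (4,1)@(9, 3): e=[12,26,-30] → .
  covered (1 px):
    . . . . X . . . . .
    . . . . . . . . . .
    . . . . . . . . . .
    . . . . . . . . . .
    . . . . . . . . . .
    . . . . . . . . . .
    . . . . . . . . . .
T1:
  2·area = 106  (B↔C swapped to make it positive)
  edge (4, 12)→(3, 5): d=(-1,-7) inclusive
  edge (3, 5)→(18, 4): d=(15,-1) inclusive
  edge (18, 4)→(4, 12): d=(-14,8) inclusive
    (1,2)@(3, 5): e=[0,0,106] → X  [on edge]
    (2,2)@(5, 5): e=[14,2,90] → X
    (3,2)@(7, 5): e=[28,4,74] → X
    (4,2)@(9, 5): e=[42,6,58] → X
    (5,2)@(11, 5): e=[56,8,42] → X
    (6,2)@(13, 5): e=[70,10,26] → X
    (7,2)@(15, 5): e=[84,12,10] → X
    (8,2)@(17, 5): e=[98,14,-6] → .
    (1,3)@(3, 7): e=[-2,30,78] → .
    (2,3)@(5, 7): e=[12,32,62] → X
    (6,3)@(13, 7): e=[68,40,-2] → .
    (7,3)@(15, 7): e=[82,42,-18] → .
  covered (15 px):
    . . . . . . . . . .
    . . . . . . . . . .
    . X X X X X X X . .
    . . X X X X . . . .
    . . X X X . . . . .
    . . X . . . . . . .
    . . . . . . . . . .
T2:
  2·area = 48  (B↔C swapped to make it positive)
  edge (18, 12)→(12, 0): d=(-6,-12) inclusive
  edge (12, 0)→(18, 4): d=(6,4) inclusive
  edge (18, 4)→(18, 12): d=(0,8) inclusive
    (6,0)@(13, 1): e=[6,2,40] → X
    (7,0)@(15, 1): e=[30,-6,24] → .
    (6,1)@(13, 3): e=[-6,14,40] → .
    (7,1)@(15, 3): e=[18,6,24] → X
    (8,1)@(17, 3): e=[42,-2,8] → .
    (7,2)@(15, 5): e=[6,18,24] → X
    (8,2)@(17, 5): e=[30,10,8] → X
    (9,2)@(19, 5): e=[54,2,-8] → .
    (7,3)@(15, 7): e=[-6,30,24] → .
    (8,3)@(17, 7): e=[18,22,8] → X
    (9,3)@(19, 7): e=[42,14,-8] → .
    (8,4)@(17, 9): e=[6,34,8] → X
  covered (6 px):
    . . . . . . X . . .
    . . . . . . . X . .
    . . . . . . . X X .
    . . . . . . . . X .
    . . . . . . . . X .
    . . . . . . . . . .
    . . . . . . . . . .
T3:
  2·area = 12
  edge (0, 4)→(12, 10): d=(12,6) inclusive
  edge (12, 10)→(14, 12): d=(2,2) inclusive
  edge (14, 12)→(0, 4): d=(-14,-8) inclusive
    (1,0)@(3, 1): e=[-54,0,66] → .  [on edge]
    (2,1)@(5, 3): e=[-42,0,54] → .  [on edge]
    (3,2)@(7, 5): e=[-30,0,42] → .  [on edge]
    (4,3)@(9, 7): e=[-18,0,30] → .  [on edge]
    (4,4)@(9, 9): e=[6,4,2] → X
    (5,4)@(11, 9): e=[-6,0,18] → .  [on edge]
    (4,5)@(9, 11): e=[30,8,-26] → .
    (6,5)@(13, 11): e=[6,0,6] → X  [on edge]
    (7,5)@(15, 11): e=[-6,-4,22] → .
    (6,6)@(13, 13): e=[30,4,-22] → .
    (7,6)@(15, 13): e=[18,0,-6] → .  [on edge]
  covered (2 px):
    . . . . . . . . . .
    . . . . . . . . . .
    . . . . . . . . . .
    . . . . . . . . . .
    . . . . X . . . . .
    . . . . . . X . . .
    . . . . . . . . . .
T4:
  2·area = 32  (B↔C swapped to make it positive)
  edge (6, 12)→(6, 8): d=(0,-4) inclusive
  edge (6, 8)→(14, 0): d=(8,-8) inclusive
  edge (14, 0)→(6, 12): d=(-8,12) inclusive
    (6,0)@(13, 1): e=[28,0,4] → X  [on edge]
    (7,0)@(15, 1): e=[36,16,-20] → .
    (5,1)@(11, 3): e=[20,0,12] → X  [on edge]
    (6,1)@(13, 3): e=[28,16,-12] → .
    (4,2)@(9, 5): e=[12,0,20] → X  [on edge]
    (5,2)@(11, 5): e=[20,16,-4] → .
    (3,3)@(7, 7): e=[4,0,28] → X  [on edge]
    (5,3)@(11, 7): e=[20,32,-20] → .
    (2,4)@(5, 9): e=[-4,0,36] → .  [on edge]
    (3,4)@(7, 9): e=[4,16,12] → X
    (4,4)@(9, 9): e=[12,32,-12] → .
    (1,5)@(3, 11): e=[-12,0,44] → .  [on edge]
    (0,6)@(1, 13): e=[-20,0,52] → .  [on edge]
  covered (6 px):
    . . . . . . X . . .
    . . . . . X . . . .
    . . . . X . . . . .
    . . . X X . . . . .
    . . . X . . . . . .
    . . . . . . . . . .
    . . . . . . . . . .

Result: 30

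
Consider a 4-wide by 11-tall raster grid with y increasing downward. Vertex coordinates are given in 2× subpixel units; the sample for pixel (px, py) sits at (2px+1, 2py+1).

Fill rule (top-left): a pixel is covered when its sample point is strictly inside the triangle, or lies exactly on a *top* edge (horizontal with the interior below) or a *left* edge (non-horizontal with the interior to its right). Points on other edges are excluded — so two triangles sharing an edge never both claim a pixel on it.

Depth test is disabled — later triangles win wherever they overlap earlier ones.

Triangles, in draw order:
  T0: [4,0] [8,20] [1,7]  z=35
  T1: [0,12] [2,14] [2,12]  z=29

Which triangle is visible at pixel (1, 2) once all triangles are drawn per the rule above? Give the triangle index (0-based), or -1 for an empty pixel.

T0:
  2·area = 88
  edge (4, 0)→(8, 20): d=(4,20) right/bottom  bias=-1
  edge (8, 20)→(1, 7): d=(-7,-13) top-left  bias=+0
  edge (1, 7)→(4, 0): d=(3,-7) top-left  bias=+0
    (1,1)@(3, 3): e=[32,54,2] → █
    (2,1)@(5, 3): e=[-8,80,16] → ·
    (1,2)@(3, 5): e=[40,40,8] → █
    (2,2)@(5, 5): e=[0,66,22] → ·  [on edge]
    (0,3)@(1, 7): e=[88,0,0] → █  [on edge]
    (2,3)@(5, 7): e=[8,52,28] → █
    (3,3)@(7, 7): e=[-32,78,42] → ·
    (0,4)@(1, 9): e=[96,-14,6] → ·
    (1,4)@(3, 9): e=[56,12,20] → █
    (3,4)@(7, 9): e=[-24,64,48] → ·
    (1,5)@(3, 11): e=[64,-2,26] → ·
    (2,5)@(5, 11): e=[24,24,40] → █
    (3,7)@(7, 15): e=[0,22,66] → ·  [on edge]
  covered (10 px):
    · · · ·
    · █ · ·
    · █ · ·
    █ █ █ ·
    · █ █ ·
    · · █ ·
    · · █ ·
    · · · ·
    · · · █
    · · · ·
    · · · ·
T1:
  2·area = 4  (B↔C swapped to make it positive)
  edge (0, 12)→(2, 12): d=(2,0) top-left  bias=+0
  edge (2, 12)→(2, 14): d=(0,2) right/bottom  bias=-1
  edge (2, 14)→(0, 12): d=(-2,-2) top-left  bias=+0
    (0,6)@(1, 13): e=[2,2,0] → █  [on edge]
    (1,6)@(3, 13): e=[2,-2,4] → ·
    (0,7)@(1, 15): e=[6,2,-4] → ·
    (1,7)@(3, 15): e=[6,-2,0] → ·  [on edge]
    (2,8)@(5, 17): e=[10,-6,0] → ·  [on edge]
    (3,9)@(7, 19): e=[14,-10,0] → ·  [on edge]
  covered (1 px):
    · · · ·
    · · · ·
    · · · ·
    · · · ·
    · · · ·
    · · · ·
    █ · · ·
    · · · ·
    · · · ·
    · · · ·
    · · · ·

Z-buffer (winner per pixel, '.' = empty):
  . . . .
  . 0 . .
  . 0 . .
  0 0 0 .
  . 0 0 .
  . . 0 .
  1 . 0 .
  . . . .
  . . . 0
  . . . .
  . . . .

Answer: 0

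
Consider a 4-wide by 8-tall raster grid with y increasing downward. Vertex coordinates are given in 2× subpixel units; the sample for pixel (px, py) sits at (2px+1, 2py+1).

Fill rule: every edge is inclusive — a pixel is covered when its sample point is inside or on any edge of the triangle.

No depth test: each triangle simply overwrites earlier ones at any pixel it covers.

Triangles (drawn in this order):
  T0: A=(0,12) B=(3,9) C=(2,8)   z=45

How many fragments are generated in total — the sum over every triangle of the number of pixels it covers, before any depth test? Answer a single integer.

T0:
  2·area = 6  (B↔C swapped to make it positive)
  edge (0, 12)→(2, 8): d=(2,-4) inclusive
  edge (2, 8)→(3, 9): d=(1,1) inclusive
  edge (3, 9)→(0, 12): d=(-3,3) inclusive
    (3,2)@(7, 5): e=[14,-8,0] → ·  [on edge]
    (0,3)@(1, 7): e=[-6,0,12] → ·  [on edge]
    (2,3)@(5, 7): e=[10,-4,0] → ·  [on edge]
    (1,4)@(3, 9): e=[6,0,0] → █  [on edge]
    (2,4)@(5, 9): e=[14,-2,-6] → ·
    (0,5)@(1, 11): e=[2,4,0] → █  [on edge]
    (1,5)@(3, 11): e=[10,2,-6] → ·
    (2,5)@(5, 11): e=[18,0,-12] → ·  [on edge]
    (0,6)@(1, 13): e=[6,6,-6] → ·
    (3,6)@(7, 13): e=[30,0,-24] → ·  [on edge]
  covered (2 px):
    · · · ·
    · · · ·
    · · · ·
    · · · ·
    · █ · ·
    █ · · ·
    · · · ·
    · · · ·

Result: 2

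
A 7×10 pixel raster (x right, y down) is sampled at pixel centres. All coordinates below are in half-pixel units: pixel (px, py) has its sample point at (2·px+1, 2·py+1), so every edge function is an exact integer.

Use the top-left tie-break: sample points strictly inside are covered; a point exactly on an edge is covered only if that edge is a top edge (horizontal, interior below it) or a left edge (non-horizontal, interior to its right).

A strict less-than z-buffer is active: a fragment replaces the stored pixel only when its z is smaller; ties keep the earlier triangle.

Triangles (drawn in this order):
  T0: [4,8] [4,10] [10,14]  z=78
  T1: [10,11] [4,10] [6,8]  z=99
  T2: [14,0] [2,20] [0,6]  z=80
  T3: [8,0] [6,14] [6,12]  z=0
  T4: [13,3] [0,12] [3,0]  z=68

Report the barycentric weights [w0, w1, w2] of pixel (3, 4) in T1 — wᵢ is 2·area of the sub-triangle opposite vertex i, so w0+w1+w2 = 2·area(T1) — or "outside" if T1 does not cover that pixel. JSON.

T0:
  2·area = 12  (B↔C swapped to make it positive)
  edge (4, 8)→(10, 14): d=(6,6) right/bottom  bias=-1
  edge (10, 14)→(4, 10): d=(-6,-4) top-left  bias=+0
  edge (4, 10)→(4, 8): d=(0,-2) top-left  bias=+0
    (0,2)@(1, 5): e=[0,18,-6] → .  [on edge]
    (1,3)@(3, 7): e=[0,14,-2] → .  [on edge]
    (2,4)@(5, 9): e=[0,10,2] → .  [on edge]
    (3,5)@(7, 11): e=[0,6,6] → .  [on edge]
    (4,6)@(9, 13): e=[0,2,10] → .  [on edge]
    (5,7)@(11, 15): e=[0,-2,14] → .  [on edge]
    (6,8)@(13, 17): e=[0,-6,18] → .  [on edge]
  covered (0 px):
    . . . . . . .
    . . . . . . .
    . . . . . . .
    . . . . . . .
    . . . . . . .
    . . . . . . .
    . . . . . . .
    . . . . . . .
    . . . . . . .
    . . . . . . .
T1:
  2·area = 14
  edge (10, 11)→(4, 10): d=(-6,-1) top-left  bias=+0
  edge (4, 10)→(6, 8): d=(2,-2) top-left  bias=+0
  edge (6, 8)→(10, 11): d=(4,3) right/bottom  bias=-1
    (6,0)@(13, 1): e=[63,0,-49] → .  [on edge]
    (5,1)@(11, 3): e=[49,0,-35] → .  [on edge]
    (4,2)@(9, 5): e=[35,0,-21] → .  [on edge]
    (3,3)@(7, 7): e=[21,0,-7] → .  [on edge]
    (2,4)@(5, 9): e=[7,0,7] → X  [on edge]
    (3,4)@(7, 9): e=[9,4,1] → X
    (4,4)@(9, 9): e=[11,8,-5] → .
    (1,5)@(3, 11): e=[-7,0,21] → .  [on edge]
    (2,5)@(5, 11): e=[-5,4,15] → .
    (3,5)@(7, 11): e=[-3,8,9] → .
    (0,6)@(1, 13): e=[-21,0,35] → .  [on edge]
  covered (2 px):
    . . . . . . .
    . . . . . . .
    . . . . . . .
    . . . . . . .
    . . X X . . .
    . . . . . . .
    . . . . . . .
    . . . . . . .
    . . . . . . .
    . . . . . . .
T2:
  2·area = 208
  edge (14, 0)→(2, 20): d=(-12,20) right/bottom  bias=-1
  edge (2, 20)→(0, 6): d=(-2,-14) top-left  bias=+0
  edge (0, 6)→(14, 0): d=(14,-6) top-left  bias=+0
    (6,0)@(13, 1): e=[8,192,8] → X
    (3,1)@(7, 3): e=[104,104,0] → X  [on edge]
    (4,1)@(9, 3): e=[64,132,12] → X
    (5,1)@(11, 3): e=[24,160,24] → X
    (6,1)@(13, 3): e=[-16,188,36] → .
    (1,2)@(3, 5): e=[160,44,4] → X
    (2,2)@(5, 5): e=[120,72,16] → X
    (5,2)@(11, 5): e=[0,156,52] → .  [on edge]
    (0,3)@(1, 7): e=[176,12,20] → X
    (5,3)@(11, 7): e=[-24,152,80] → .
    (0,4)@(1, 9): e=[152,8,48] → X
    (4,4)@(9, 9): e=[-8,120,96] → .
    (0,6)@(1, 13): e=[104,0,104] → X  [on edge]
    (2,7)@(5, 15): e=[0,52,156] → .  [on edge]
  covered (26 px):
    . . . . . . X
    . . . X X X .
    . X X X X . .
    X X X X X . .
    X X X X . . .
    X X X X . . .
    X X X . . . .
    . X . . . . .
    . X . . . . .
    . . . . . . .
T3:
  2·area = 4
  edge (8, 0)→(6, 14): d=(-2,14) right/bottom  bias=-1
  edge (6, 14)→(6, 12): d=(0,-2) top-left  bias=+0
  edge (6, 12)→(8, 0): d=(2,-12) top-left  bias=+0
    (3,3)@(7, 7): e=[0,2,2] → .  [on edge]
  covered (0 px):
    . . . . . . .
    . . . . . . .
    . . . . . . .
    . . . . . . .
    . . . . . . .
    . . . . . . .
    . . . . . . .
    . . . . . . .
    . . . . . . .
    . . . . . . .
T4:
  2·area = 129
  edge (13, 3)→(0, 12): d=(-13,9) right/bottom  bias=-1
  edge (0, 12)→(3, 0): d=(3,-12) top-left  bias=+0
  edge (3, 0)→(13, 3): d=(10,3) right/bottom  bias=-1
    (1,0)@(3, 1): e=[116,3,10] → X
    (2,0)@(5, 1): e=[98,27,4] → X
    (3,0)@(7, 1): e=[80,51,-2] → .
    (1,1)@(3, 3): e=[90,9,30] → X
    (3,1)@(7, 3): e=[54,57,18] → X
    (4,1)@(9, 3): e=[36,81,12] → X
    (5,1)@(11, 3): e=[18,105,6] → X
    (6,1)@(13, 3): e=[0,129,0] → .  [on edge]
    (1,2)@(3, 5): e=[64,15,50] → X
    (5,2)@(11, 5): e=[-8,111,26] → .
    (1,3)@(3, 7): e=[38,21,70] → X
    (4,3)@(9, 7): e=[-16,93,52] → .
  covered (17 px):
    . X X . . . .
    . X X X X X .
    . X X X X . .
    . X X X . . .
    X X . . . . .
    X . . . . . .
    . . . . . . .
    . . . . . . .
    . . . . . . .
    . . . . . . .

Final: [4,1,9]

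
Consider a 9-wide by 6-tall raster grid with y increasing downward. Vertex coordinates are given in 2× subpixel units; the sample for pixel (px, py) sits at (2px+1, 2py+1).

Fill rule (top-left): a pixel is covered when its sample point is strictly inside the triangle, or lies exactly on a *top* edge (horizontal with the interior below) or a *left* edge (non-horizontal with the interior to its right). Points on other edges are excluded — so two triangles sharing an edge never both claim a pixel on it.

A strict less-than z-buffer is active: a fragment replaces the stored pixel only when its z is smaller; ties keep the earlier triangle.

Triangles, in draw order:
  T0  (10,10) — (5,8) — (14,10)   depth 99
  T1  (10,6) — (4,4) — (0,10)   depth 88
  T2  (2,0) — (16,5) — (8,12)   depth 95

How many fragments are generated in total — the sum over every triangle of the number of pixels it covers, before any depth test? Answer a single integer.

T0:
  2·area = 8
  edge (10, 10)→(5, 8): d=(-5,-2) top-left  bias=+0
  edge (5, 8)→(14, 10): d=(9,2) right/bottom  bias=-1
  edge (14, 10)→(10, 10): d=(-4,0) right/bottom  bias=-1
    (4,4)@(9, 9): e=[3,1,4] → █
    (5,4)@(11, 9): e=[7,-3,4] → ·
    (4,5)@(9, 11): e=[-7,19,-4] → ·
  covered (1 px):
    · · · · · · · · ·
    · · · · · · · · ·
    · · · · · · · · ·
    · · · · · · · · ·
    · · · · █ · · · ·
    · · · · · · · · ·
T1:
  2·area = 44  (B↔C swapped to make it positive)
  edge (10, 6)→(0, 10): d=(-10,4) right/bottom  bias=-1
  edge (0, 10)→(4, 4): d=(4,-6) top-left  bias=+0
  edge (4, 4)→(10, 6): d=(6,2) right/bottom  bias=-1
    (0,1)@(1, 3): e=[66,-22,0] → ·  [on edge]
    (2,2)@(5, 5): e=[30,10,4] → █
    (3,2)@(7, 5): e=[22,22,0] → ·  [on edge]
    (1,3)@(3, 7): e=[18,6,20] → █
    (3,3)@(7, 7): e=[2,30,12] → █
    (4,3)@(9, 7): e=[-6,42,8] → ·
    (6,3)@(13, 7): e=[-22,66,0] → ·  [on edge]
    (0,4)@(1, 9): e=[6,2,36] → █
    (1,4)@(3, 9): e=[-2,14,32] → ·
    (2,4)@(5, 9): e=[-10,26,28] → ·
    (3,4)@(7, 9): e=[-18,38,24] → ·
    (0,5)@(1, 11): e=[-14,10,48] → ·
  covered (5 px):
    · · · · · · · · ·
    · · · · · · · · ·
    · · █ · · · · · ·
    · █ █ █ · · · · ·
    █ · · · · · · · ·
    · · · · · · · · ·
T2:
  2·area = 138
  edge (2, 0)→(16, 5): d=(14,5) right/bottom  bias=-1
  edge (16, 5)→(8, 12): d=(-8,7) right/bottom  bias=-1
  edge (8, 12)→(2, 0): d=(-6,-12) top-left  bias=+0
    (1,0)@(3, 1): e=[9,123,6] → █
    (2,0)@(5, 1): e=[-1,109,30] → ·
    (1,1)@(3, 3): e=[37,107,-6] → ·
    (2,1)@(5, 3): e=[27,93,18] → █
    (3,1)@(7, 3): e=[17,79,42] → █
    (4,1)@(9, 3): e=[7,65,66] → █
    (5,1)@(11, 3): e=[-3,51,90] → ·
    (2,2)@(5, 5): e=[55,77,6] → █
    (5,2)@(11, 5): e=[25,35,78] → █
    (6,2)@(13, 5): e=[15,21,102] → █
    (7,2)@(15, 5): e=[5,7,126] → █
    (8,2)@(17, 5): e=[-5,-7,150] → ·
  covered (18 px):
    · █ · · · · · · ·
    · · █ █ █ · · · ·
    · · █ █ █ █ █ █ ·
    · · · █ █ █ █ · ·
    · · · █ █ █ · · ·
    · · · · █ · · · ·

Answer: 24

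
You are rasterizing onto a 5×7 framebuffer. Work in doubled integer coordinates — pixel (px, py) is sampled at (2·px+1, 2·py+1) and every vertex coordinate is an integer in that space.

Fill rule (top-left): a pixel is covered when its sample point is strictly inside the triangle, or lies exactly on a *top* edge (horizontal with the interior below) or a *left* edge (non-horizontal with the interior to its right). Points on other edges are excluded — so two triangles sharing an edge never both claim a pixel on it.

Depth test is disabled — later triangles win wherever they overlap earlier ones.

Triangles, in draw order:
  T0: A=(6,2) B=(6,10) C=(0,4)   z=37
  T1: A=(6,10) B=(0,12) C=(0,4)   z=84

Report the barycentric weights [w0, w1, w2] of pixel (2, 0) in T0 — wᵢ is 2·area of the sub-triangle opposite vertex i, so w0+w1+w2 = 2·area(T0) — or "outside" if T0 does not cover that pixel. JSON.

T0:
  2·area = 48
  edge (6, 2)→(6, 10): d=(0,8) right/bottom  bias=-1
  edge (6, 10)→(0, 4): d=(-6,-6) top-left  bias=+0
  edge (0, 4)→(6, 2): d=(6,-2) top-left  bias=+0
    (4,0)@(9, 1): e=[-24,72,0] → ·  [on edge]
    (1,1)@(3, 3): e=[24,24,0] → █  [on edge]
    (2,1)@(5, 3): e=[8,36,4] → █
    (3,1)@(7, 3): e=[-8,48,8] → ·
    (0,2)@(1, 5): e=[40,0,8] → █  [on edge]
    (3,2)@(7, 5): e=[-8,36,20] → ·
    (0,3)@(1, 7): e=[40,-12,20] → ·
    (1,3)@(3, 7): e=[24,0,24] → █  [on edge]
    (3,3)@(7, 7): e=[-8,24,32] → ·
    (1,4)@(3, 9): e=[24,-12,36] → ·
    (2,4)@(5, 9): e=[8,0,40] → █  [on edge]
    (3,4)@(7, 9): e=[-8,12,44] → ·
    (3,5)@(7, 11): e=[-8,0,56] → ·  [on edge]
    (4,6)@(9, 13): e=[-24,0,72] → ·  [on edge]
  covered (8 px):
    · · · · ·
    · █ █ · ·
    █ █ █ · ·
    · █ █ · ·
    · · █ · ·
    · · · · ·
    · · · · ·
T1:
  2·area = 48
  edge (6, 10)→(0, 12): d=(-6,2) right/bottom  bias=-1
  edge (0, 12)→(0, 4): d=(0,-8) top-left  bias=+0
  edge (0, 4)→(6, 10): d=(6,6) right/bottom  bias=-1
    (0,2)@(1, 5): e=[40,8,0] → ·  [on edge]
    (0,3)@(1, 7): e=[28,8,12] → █
    (1,3)@(3, 7): e=[24,24,0] → ·  [on edge]
    (0,4)@(1, 9): e=[16,8,24] → █
    (1,4)@(3, 9): e=[12,24,12] → █
    (2,4)@(5, 9): e=[8,40,0] → ·  [on edge]
    (4,4)@(9, 9): e=[0,72,-24] → ·  [on edge]
    (0,5)@(1, 11): e=[4,8,36] → █
    (1,5)@(3, 11): e=[0,24,24] → ·  [on edge]
    (3,5)@(7, 11): e=[-8,56,0] → ·  [on edge]
    (0,6)@(1, 13): e=[-8,8,48] → ·
    (4,6)@(9, 13): e=[-24,72,0] → ·  [on edge]
  covered (4 px):
    · · · · ·
    · · · · ·
    · · · · ·
    █ · · · ·
    █ █ · · ·
    █ · · · ·
    · · · · ·

Answer: "outside"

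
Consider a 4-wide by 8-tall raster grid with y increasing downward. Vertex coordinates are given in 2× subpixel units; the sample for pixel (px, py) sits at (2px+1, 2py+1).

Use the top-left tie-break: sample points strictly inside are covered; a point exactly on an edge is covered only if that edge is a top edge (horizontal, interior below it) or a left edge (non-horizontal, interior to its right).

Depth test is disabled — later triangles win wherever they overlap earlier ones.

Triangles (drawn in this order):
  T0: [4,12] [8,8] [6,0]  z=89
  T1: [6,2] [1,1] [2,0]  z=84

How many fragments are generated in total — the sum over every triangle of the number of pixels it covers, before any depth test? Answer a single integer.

T0:
  2·area = 40  (B↔C swapped to make it positive)
  edge (4, 12)→(6, 0): d=(2,-12) top-left  bias=+0
  edge (6, 0)→(8, 8): d=(2,8) right/bottom  bias=-1
  edge (8, 8)→(4, 12): d=(-4,4) right/bottom  bias=-1
    (3,2)@(7, 5): e=[22,2,16] → #
    (2,3)@(5, 7): e=[2,22,16] → #
    (2,4)@(5, 9): e=[6,26,8] → #
    (3,4)@(7, 9): e=[30,10,0] → ·  [on edge]
    (2,5)@(5, 11): e=[10,30,0] → ·  [on edge]
    (1,6)@(3, 13): e=[-10,50,0] → ·  [on edge]
    (0,7)@(1, 15): e=[-30,70,0] → ·  [on edge]
  covered (4 px):
    · · · ·
    · · · ·
    · · · #
    · · # #
    · · # ·
    · · · ·
    · · · ·
    · · · ·
T1:
  2·area = 6
  edge (6, 2)→(1, 1): d=(-5,-1) top-left  bias=+0
  edge (1, 1)→(2, 0): d=(1,-1) top-left  bias=+0
  edge (2, 0)→(6, 2): d=(4,2) right/bottom  bias=-1
    (0,0)@(1, 1): e=[0,0,6] → #  [on edge]
    (1,0)@(3, 1): e=[2,2,2] → #
    (2,0)@(5, 1): e=[4,4,-2] → ·
    (0,1)@(1, 3): e=[-10,2,14] → ·
    (1,1)@(3, 3): e=[-8,4,10] → ·
  covered (2 px):
    # # · ·
    · · · ·
    · · · ·
    · · · ·
    · · · ·
    · · · ·
    · · · ·
    · · · ·

Answer: 6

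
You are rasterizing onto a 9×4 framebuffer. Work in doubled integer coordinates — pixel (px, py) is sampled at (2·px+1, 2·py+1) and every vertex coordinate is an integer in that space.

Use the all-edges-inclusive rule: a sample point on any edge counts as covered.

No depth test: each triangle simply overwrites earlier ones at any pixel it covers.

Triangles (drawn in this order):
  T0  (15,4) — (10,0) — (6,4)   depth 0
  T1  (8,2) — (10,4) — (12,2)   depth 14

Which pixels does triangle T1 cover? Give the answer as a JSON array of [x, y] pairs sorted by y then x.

T0:
  2·area = 36  (B↔C swapped to make it positive)
  edge (15, 4)→(6, 4): d=(-9,0) inclusive
  edge (6, 4)→(10, 0): d=(4,-4) inclusive
  edge (10, 0)→(15, 4): d=(5,4) inclusive
    (4,0)@(9, 1): e=[27,0,9] → █  [on edge]
    (5,0)@(11, 1): e=[27,8,1] → █
    (6,0)@(13, 1): e=[27,16,-7] → ·
    (3,1)@(7, 3): e=[9,0,27] → █  [on edge]
    (6,1)@(13, 3): e=[9,24,3] → █
    (7,1)@(15, 3): e=[9,32,-5] → ·
    (2,2)@(5, 5): e=[-9,0,45] → ·  [on edge]
    (3,2)@(7, 5): e=[-9,8,37] → ·
    (4,2)@(9, 5): e=[-9,16,29] → ·
    (5,2)@(11, 5): e=[-9,24,21] → ·
    (6,2)@(13, 5): e=[-9,32,13] → ·
    (1,3)@(3, 7): e=[-27,0,63] → ·  [on edge]
  covered (6 px):
    · · · · █ █ · · ·
    · · · █ █ █ █ · ·
    · · · · · · · · ·
    · · · · · · · · ·
T1:
  2·area = 8  (B↔C swapped to make it positive)
  edge (8, 2)→(12, 2): d=(4,0) inclusive
  edge (12, 2)→(10, 4): d=(-2,2) inclusive
  edge (10, 4)→(8, 2): d=(-2,-2) inclusive
    (3,0)@(7, 1): e=[-4,12,0] → ·  [on edge]
    (6,0)@(13, 1): e=[-4,0,12] → ·  [on edge]
    (4,1)@(9, 3): e=[4,4,0] → █  [on edge]
    (5,1)@(11, 3): e=[4,0,4] → █  [on edge]
    (6,1)@(13, 3): e=[4,-4,8] → ·
    (4,2)@(9, 5): e=[12,0,-4] → ·  [on edge]
    (5,2)@(11, 5): e=[12,-4,0] → ·  [on edge]
    (3,3)@(7, 7): e=[20,0,-12] → ·  [on edge]
    (6,3)@(13, 7): e=[20,-12,0] → ·  [on edge]
  covered (2 px):
    · · · · · · · · ·
    · · · · █ █ · · ·
    · · · · · · · · ·
    · · · · · · · · ·

Final: [[4,1],[5,1]]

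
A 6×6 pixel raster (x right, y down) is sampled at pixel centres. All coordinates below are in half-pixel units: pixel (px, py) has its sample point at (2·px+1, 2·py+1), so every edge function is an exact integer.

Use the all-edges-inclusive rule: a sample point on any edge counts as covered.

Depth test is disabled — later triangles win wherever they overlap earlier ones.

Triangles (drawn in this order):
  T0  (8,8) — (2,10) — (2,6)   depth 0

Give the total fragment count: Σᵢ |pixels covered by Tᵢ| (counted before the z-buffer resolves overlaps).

T0:
  2·area = 24
  edge (8, 8)→(2, 10): d=(-6,2) inclusive
  edge (2, 10)→(2, 6): d=(0,-4) inclusive
  edge (2, 6)→(8, 8): d=(6,2) inclusive
    (1,3)@(3, 7): e=[16,4,4] → X
    (2,3)@(5, 7): e=[12,12,0] → X  [on edge]
    (3,3)@(7, 7): e=[8,20,-4] → .
    (5,3)@(11, 7): e=[0,36,-12] → .  [on edge]
    (1,4)@(3, 9): e=[4,4,16] → X
    (2,4)@(5, 9): e=[0,12,12] → X  [on edge]
    (3,4)@(7, 9): e=[-4,20,8] → .
    (5,4)@(11, 9): e=[-12,36,0] → .  [on edge]
    (1,5)@(3, 11): e=[-8,4,28] → .
    (2,5)@(5, 11): e=[-12,12,24] → .
  covered (4 px):
    . . . . . .
    . . . . . .
    . . . . . .
    . X X . . .
    . X X . . .
    . . . . . .

Result: 4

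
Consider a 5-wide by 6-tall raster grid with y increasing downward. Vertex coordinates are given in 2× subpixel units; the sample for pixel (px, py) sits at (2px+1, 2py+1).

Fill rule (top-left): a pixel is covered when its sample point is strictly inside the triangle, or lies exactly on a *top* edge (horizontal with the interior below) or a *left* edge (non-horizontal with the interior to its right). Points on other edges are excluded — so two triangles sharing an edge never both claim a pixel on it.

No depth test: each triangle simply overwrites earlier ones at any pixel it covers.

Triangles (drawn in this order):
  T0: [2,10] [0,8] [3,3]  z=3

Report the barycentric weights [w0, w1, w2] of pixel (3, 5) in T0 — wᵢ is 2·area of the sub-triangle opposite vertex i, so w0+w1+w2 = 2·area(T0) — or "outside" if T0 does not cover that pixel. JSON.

T0:
  2·area = 16
  edge (2, 10)→(0, 8): d=(-2,-2) top-left  bias=+0
  edge (0, 8)→(3, 3): d=(3,-5) top-left  bias=+0
  edge (3, 3)→(2, 10): d=(-1,7) right/bottom  bias=-1
    (1,1)@(3, 3): e=[16,0,0] → ·  [on edge]
    (0,3)@(1, 7): e=[4,2,10] → █
    (1,3)@(3, 7): e=[8,12,-4] → ·
    (0,4)@(1, 9): e=[0,8,8] → █  [on edge]
    (1,4)@(3, 9): e=[4,18,-6] → ·
    (0,5)@(1, 11): e=[-4,14,6] → ·
    (1,5)@(3, 11): e=[0,24,-8] → ·  [on edge]
  covered (2 px):
    · · · · ·
    · · · · ·
    · · · · ·
    █ · · · ·
    █ · · · ·
    · · · · ·

Final: "outside"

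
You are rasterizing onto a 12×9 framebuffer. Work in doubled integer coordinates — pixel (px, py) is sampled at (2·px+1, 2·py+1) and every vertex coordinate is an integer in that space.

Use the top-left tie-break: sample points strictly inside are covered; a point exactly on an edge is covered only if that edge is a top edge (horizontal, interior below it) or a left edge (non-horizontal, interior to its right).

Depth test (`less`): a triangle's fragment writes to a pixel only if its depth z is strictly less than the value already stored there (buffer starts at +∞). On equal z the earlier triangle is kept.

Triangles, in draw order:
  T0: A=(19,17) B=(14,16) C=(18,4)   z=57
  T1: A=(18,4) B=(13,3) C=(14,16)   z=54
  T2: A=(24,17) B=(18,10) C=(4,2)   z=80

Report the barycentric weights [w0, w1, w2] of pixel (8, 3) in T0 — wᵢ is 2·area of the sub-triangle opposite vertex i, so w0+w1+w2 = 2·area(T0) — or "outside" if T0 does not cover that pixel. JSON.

T0:
  2·area = 64
  edge (19, 17)→(14, 16): d=(-5,-1) top-left  bias=+0
  edge (14, 16)→(18, 4): d=(4,-12) top-left  bias=+0
  edge (18, 4)→(19, 17): d=(1,13) right/bottom  bias=-1
    (9,0)@(19, 1): e=[80,0,-16] → ·  [on edge]
    (8,3)@(17, 7): e=[48,0,16] → #  [on edge]
    (9,3)@(19, 7): e=[50,24,-10] → ·
    (8,4)@(17, 9): e=[38,8,18] → #
    (9,4)@(19, 9): e=[40,32,-8] → ·
    (8,5)@(17, 11): e=[28,16,20] → #
    (9,5)@(19, 11): e=[30,40,-6] → ·
    (7,6)@(15, 13): e=[16,0,48] → #  [on edge]
    (9,6)@(19, 13): e=[20,48,-4] → ·
    (4,7)@(9, 15): e=[0,-64,128] → ·  [on edge]
    (7,7)@(15, 15): e=[6,8,50] → #
    (9,7)@(19, 15): e=[10,56,-2] → ·
    (9,8)@(19, 17): e=[0,64,0] → ·  [on edge]
  covered (7 px):
    · · · · · · · · · · · ·
    · · · · · · · · · · · ·
    · · · · · · · · · · · ·
    · · · · · · · · # · · ·
    · · · · · · · · # · · ·
    · · · · · · · · # · · ·
    · · · · · · · # # · · ·
    · · · · · · · # # · · ·
    · · · · · · · · · · · ·
T1:
  2·area = 64  (B↔C swapped to make it positive)
  edge (18, 4)→(14, 16): d=(-4,12) right/bottom  bias=-1
  edge (14, 16)→(13, 3): d=(-1,-13) top-left  bias=+0
  edge (13, 3)→(18, 4): d=(5,1) right/bottom  bias=-1
    (1,0)@(3, 1): e=[192,-128,0] → ·  [on edge]
    (9,0)@(19, 1): e=[0,80,-16] → ·  [on edge]
    (6,1)@(13, 3): e=[64,0,0] → ·  [on edge]
    (7,2)@(15, 5): e=[32,24,8] → #
    (8,2)@(17, 5): e=[8,50,6] → #
    (9,2)@(19, 5): e=[-16,76,4] → ·
    (11,2)@(23, 5): e=[-64,128,0] → ·  [on edge]
    (7,3)@(15, 7): e=[24,22,18] → #
    (8,3)@(17, 7): e=[0,48,16] → ·  [on edge]
    (7,4)@(15, 9): e=[16,20,28] → #
    (8,4)@(17, 9): e=[-8,46,26] → ·
    (7,5)@(15, 11): e=[8,18,38] → #
    (7,6)@(15, 13): e=[0,16,48] → ·  [on edge]
  covered (5 px):
    · · · · · · · · · · · ·
    · · · · · · · · · · · ·
    · · · · · · · # # · · ·
    · · · · · · · # · · · ·
    · · · · · · · # · · · ·
    · · · · · · · # · · · ·
    · · · · · · · · · · · ·
    · · · · · · · · · · · ·
    · · · · · · · · · · · ·
T2:
  2·area = 50  (B↔C swapped to make it positive)
  edge (24, 17)→(4, 2): d=(-20,-15) top-left  bias=+0
  edge (4, 2)→(18, 10): d=(14,8) right/bottom  bias=-1
  edge (18, 10)→(24, 17): d=(6,7) right/bottom  bias=-1
    (4,2)@(9, 5): e=[15,2,33] → #
    (5,2)@(11, 5): e=[45,-14,19] → ·
    (4,3)@(9, 7): e=[-25,30,45] → ·
    (5,3)@(11, 7): e=[5,14,31] → #
    (6,3)@(13, 7): e=[35,-2,17] → ·
    (5,4)@(11, 9): e=[-35,42,43] → ·
    (7,4)@(15, 9): e=[25,10,15] → #
    (8,4)@(17, 9): e=[55,-6,1] → ·
    (7,5)@(15, 11): e=[-15,38,27] → ·
    (8,5)@(17, 11): e=[15,22,13] → #
    (9,5)@(19, 11): e=[45,6,-1] → ·
    (8,6)@(17, 13): e=[-25,50,25] → ·
  covered (5 px):
    · · · · · · · · · · · ·
    · · · · · · · · · · · ·
    · · · · # · · · · · · ·
    · · · · · # · · · · · ·
    · · · · · · · # · · · ·
    · · · · · · · · # · · ·
    · · · · · · · · · # · ·
    · · · · · · · · · · · ·
    · · · · · · · · · · · ·

Final: [0,16,48]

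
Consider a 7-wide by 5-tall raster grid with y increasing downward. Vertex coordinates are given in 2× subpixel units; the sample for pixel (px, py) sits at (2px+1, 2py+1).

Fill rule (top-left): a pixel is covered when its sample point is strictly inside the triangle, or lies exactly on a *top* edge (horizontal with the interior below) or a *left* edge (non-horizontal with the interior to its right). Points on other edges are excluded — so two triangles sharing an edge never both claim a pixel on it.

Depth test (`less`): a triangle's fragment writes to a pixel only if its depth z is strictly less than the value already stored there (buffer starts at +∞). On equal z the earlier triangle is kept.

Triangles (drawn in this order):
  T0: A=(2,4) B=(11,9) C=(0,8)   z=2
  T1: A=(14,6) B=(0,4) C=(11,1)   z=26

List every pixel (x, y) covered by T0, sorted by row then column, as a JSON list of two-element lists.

T0:
  2·area = 46
  edge (2, 4)→(11, 9): d=(9,5) right/bottom  bias=-1
  edge (11, 9)→(0, 8): d=(-11,-1) top-left  bias=+0
  edge (0, 8)→(2, 4): d=(2,-4) top-left  bias=+0
    (1,2)@(3, 5): e=[4,36,6] → #
    (2,2)@(5, 5): e=[-6,38,14] → ·
    (0,3)@(1, 7): e=[32,12,2] → #
    (2,3)@(5, 7): e=[12,16,18] → #
    (3,3)@(7, 7): e=[2,18,26] → #
    (4,3)@(9, 7): e=[-8,20,34] → ·
    (0,4)@(1, 9): e=[50,-10,6] → ·
    (1,4)@(3, 9): e=[40,-8,14] → ·
    (2,4)@(5, 9): e=[30,-6,22] → ·
    (3,4)@(7, 9): e=[20,-4,30] → ·
    (5,4)@(11, 9): e=[0,0,46] → ·  [on edge]
  covered (5 px):
    · · · · · · ·
    · · · · · · ·
    · # · · · · ·
    # # # # · · ·
    · · · · · · ·
T1:
  2·area = 64
  edge (14, 6)→(0, 4): d=(-14,-2) top-left  bias=+0
  edge (0, 4)→(11, 1): d=(11,-3) top-left  bias=+0
  edge (11, 1)→(14, 6): d=(3,5) right/bottom  bias=-1
    (5,0)@(11, 1): e=[64,0,0] → ·  [on edge]
    (2,1)@(5, 3): e=[24,4,36] → #
    (3,1)@(7, 3): e=[28,10,26] → #
    (4,1)@(9, 3): e=[32,16,16] → #
    (5,1)@(11, 3): e=[36,22,6] → #
    (6,1)@(13, 3): e=[40,28,-4] → ·
    (2,2)@(5, 5): e=[-4,26,42] → ·
    (3,2)@(7, 5): e=[0,32,32] → #  [on edge]
    (6,2)@(13, 5): e=[12,50,2] → #
    (3,3)@(7, 7): e=[-28,54,38] → ·
    (4,3)@(9, 7): e=[-24,60,28] → ·
    (5,3)@(11, 7): e=[-20,66,18] → ·
  covered (8 px):
    · · · · · · ·
    · · # # # # ·
    · · · # # # #
    · · · · · · ·
    · · · · · · ·

Final: [[1,2],[0,3],[1,3],[2,3],[3,3]]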